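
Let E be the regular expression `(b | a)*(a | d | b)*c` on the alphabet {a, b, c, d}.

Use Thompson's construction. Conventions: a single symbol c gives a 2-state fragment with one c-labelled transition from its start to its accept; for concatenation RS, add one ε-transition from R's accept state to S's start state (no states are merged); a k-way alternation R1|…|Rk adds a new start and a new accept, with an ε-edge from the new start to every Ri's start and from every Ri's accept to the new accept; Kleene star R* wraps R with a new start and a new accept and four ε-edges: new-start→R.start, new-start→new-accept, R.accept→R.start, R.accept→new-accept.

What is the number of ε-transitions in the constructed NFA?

Building bottom-up:
Each of the 6 symbol leaves contributes 0 ε-transitions.
  b | a — 4 ε-transitions
  (b | a)* — 8 ε-transitions
  a | d | b — 6 ε-transitions
  (a | d | b)* — 10 ε-transitions
  (b | a)*(a | d | b)*c — 20 ε-transitions

20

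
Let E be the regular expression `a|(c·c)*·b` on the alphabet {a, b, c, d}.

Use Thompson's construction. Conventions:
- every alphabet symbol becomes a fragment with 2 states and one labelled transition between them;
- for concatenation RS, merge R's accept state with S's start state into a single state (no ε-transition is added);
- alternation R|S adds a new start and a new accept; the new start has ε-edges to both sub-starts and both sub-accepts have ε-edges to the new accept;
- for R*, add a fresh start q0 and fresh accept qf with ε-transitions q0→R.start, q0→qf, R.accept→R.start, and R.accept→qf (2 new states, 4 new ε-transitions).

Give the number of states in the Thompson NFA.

By structural recursion:
Each of the 4 symbol leaves contributes a 2-state fragment.
  c·c → 3 states
  (c·c)* → 5 states
  (c·c)*·b → 6 states
  a|(c·c)*·b → 10 states

10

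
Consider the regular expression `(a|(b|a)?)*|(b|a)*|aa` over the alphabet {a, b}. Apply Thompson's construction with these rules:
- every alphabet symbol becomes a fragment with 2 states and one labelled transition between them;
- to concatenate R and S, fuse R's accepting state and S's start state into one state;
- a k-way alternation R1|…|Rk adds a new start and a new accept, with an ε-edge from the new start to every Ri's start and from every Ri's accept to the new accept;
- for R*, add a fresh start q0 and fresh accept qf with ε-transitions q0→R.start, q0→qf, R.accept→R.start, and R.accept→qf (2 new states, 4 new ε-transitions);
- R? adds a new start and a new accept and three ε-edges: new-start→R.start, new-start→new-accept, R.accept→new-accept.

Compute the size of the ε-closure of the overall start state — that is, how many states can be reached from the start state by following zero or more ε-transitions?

18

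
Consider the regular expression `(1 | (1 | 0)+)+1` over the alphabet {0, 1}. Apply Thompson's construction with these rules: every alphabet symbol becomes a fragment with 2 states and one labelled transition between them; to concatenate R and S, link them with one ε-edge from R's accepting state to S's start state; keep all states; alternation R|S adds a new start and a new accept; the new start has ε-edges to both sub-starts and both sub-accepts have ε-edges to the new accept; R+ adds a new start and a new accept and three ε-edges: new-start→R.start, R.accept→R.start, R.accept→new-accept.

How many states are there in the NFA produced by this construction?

16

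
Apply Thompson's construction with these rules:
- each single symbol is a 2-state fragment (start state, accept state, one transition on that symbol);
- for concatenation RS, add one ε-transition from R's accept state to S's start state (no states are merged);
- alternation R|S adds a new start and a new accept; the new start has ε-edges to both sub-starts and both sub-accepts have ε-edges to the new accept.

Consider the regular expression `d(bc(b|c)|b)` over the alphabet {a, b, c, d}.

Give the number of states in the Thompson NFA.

Recursing over subexpressions:
Each of the 6 symbol leaves contributes a 2-state fragment.
  b|c : 6 states
  bc(b|c) : 10 states
  bc(b|c)|b : 14 states
  d(bc(b|c)|b) : 16 states

16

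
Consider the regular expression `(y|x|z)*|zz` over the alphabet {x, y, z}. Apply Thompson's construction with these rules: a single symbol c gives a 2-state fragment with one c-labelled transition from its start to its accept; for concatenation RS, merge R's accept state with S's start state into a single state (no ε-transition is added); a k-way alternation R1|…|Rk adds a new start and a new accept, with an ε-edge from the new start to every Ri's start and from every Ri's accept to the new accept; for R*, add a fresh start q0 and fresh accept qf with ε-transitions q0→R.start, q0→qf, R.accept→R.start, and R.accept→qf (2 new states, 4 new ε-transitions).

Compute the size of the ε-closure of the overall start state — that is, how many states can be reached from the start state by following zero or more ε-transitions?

9

Compute the ε-closure size of each fragment's start state recursively; a symbol fragment's start has no outgoing ε-edge, so its closure is just itself (size 1).
  y|x|z : |closure| = 1 + 1 + 1 + 1 = 4 (the new accept is not ε-reachable since no branch accepts ε)
  (y|x|z)* : the star's fresh start ε-reaches both the body's start and the fresh accept: |closure| = 2 + 4 = 6
  zz : |closure| equals the left operand's closure size = 1 (its accept is not ε-reachable, so the closure stops there)
  (y|x|z)*|zz : |closure| = 1 (new start) + (6 + 1) + 1 (new accept, since some branch ε-reaches its own accept) = 9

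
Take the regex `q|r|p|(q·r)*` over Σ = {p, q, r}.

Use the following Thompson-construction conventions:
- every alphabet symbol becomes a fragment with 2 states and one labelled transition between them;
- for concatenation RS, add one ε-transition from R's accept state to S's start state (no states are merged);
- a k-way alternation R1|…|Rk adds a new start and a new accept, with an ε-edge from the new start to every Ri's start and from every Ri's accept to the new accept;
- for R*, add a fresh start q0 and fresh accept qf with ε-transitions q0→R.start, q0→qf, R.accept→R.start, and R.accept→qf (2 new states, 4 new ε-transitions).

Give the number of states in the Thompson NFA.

14

Recursing over subexpressions:
Each of the 5 symbol leaves contributes a 2-state fragment.
  q·r = 4 states
  (q·r)* = 6 states
  q|r|p|(q·r)* = 14 states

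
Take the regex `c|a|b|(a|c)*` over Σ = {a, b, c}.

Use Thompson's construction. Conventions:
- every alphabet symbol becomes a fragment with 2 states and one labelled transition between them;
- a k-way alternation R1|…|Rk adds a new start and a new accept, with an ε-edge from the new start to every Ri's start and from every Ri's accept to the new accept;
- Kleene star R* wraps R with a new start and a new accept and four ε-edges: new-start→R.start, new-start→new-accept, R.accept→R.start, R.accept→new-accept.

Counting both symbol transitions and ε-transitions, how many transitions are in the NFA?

Building bottom-up:
Each of the 5 symbol leaves contributes 1 transition (1 symbol, 0 ε).
  a|c = 6 transitions (2 symbol, 4 ε)
  (a|c)* = 10 transitions (2 symbol, 8 ε)
  c|a|b|(a|c)* = 21 transitions (5 symbol, 16 ε)

21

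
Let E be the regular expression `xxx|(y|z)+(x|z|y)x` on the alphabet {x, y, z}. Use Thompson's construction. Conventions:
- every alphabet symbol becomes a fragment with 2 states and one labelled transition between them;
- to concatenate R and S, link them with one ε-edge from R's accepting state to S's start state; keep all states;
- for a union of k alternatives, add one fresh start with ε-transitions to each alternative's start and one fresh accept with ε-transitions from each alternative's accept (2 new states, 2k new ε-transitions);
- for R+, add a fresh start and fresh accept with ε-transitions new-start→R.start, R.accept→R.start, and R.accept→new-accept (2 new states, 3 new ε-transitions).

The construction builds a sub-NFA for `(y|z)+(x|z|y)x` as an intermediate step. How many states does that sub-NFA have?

Fragment for `(y|z)+(x|z|y)x`:
Each of the 6 symbol leaves contributes a 2-state fragment.
  y|z → 6 states
  (y|z)+ → 8 states
  x|z|y → 8 states
  (y|z)+(x|z|y)x → 18 states

18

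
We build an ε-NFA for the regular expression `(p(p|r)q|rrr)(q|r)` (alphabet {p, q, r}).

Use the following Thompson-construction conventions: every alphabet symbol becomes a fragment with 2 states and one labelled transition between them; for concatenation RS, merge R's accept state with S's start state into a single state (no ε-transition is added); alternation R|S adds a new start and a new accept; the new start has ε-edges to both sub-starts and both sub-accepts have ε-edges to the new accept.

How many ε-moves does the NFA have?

12

By structural recursion:
Each of the 9 symbol leaves contributes 0 ε-transitions.
  p|r : 4 ε-transitions
  p(p|r)q : 4 ε-transitions
  rrr : 0 ε-transitions
  p(p|r)q|rrr : 8 ε-transitions
  q|r : 4 ε-transitions
  (p(p|r)q|rrr)(q|r) : 12 ε-transitions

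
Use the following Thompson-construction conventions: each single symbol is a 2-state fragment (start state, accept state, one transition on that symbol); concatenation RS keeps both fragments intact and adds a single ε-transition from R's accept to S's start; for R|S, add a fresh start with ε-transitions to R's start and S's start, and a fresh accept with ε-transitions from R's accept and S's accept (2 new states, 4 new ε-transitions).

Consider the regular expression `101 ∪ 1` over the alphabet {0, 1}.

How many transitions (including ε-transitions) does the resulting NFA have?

10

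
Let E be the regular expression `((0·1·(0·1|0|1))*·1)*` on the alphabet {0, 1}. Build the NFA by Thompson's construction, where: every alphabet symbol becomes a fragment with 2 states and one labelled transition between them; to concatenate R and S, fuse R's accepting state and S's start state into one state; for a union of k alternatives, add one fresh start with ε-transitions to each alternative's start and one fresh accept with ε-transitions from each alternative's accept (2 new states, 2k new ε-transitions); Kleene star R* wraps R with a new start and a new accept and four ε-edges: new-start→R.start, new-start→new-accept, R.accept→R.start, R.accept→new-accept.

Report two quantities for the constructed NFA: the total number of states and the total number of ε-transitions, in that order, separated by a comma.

Recursing over subexpressions:
Each of the 7 symbol leaves contributes 2 states and 0 ε-transitions.
  0·1 — 3 states, 0 ε-transitions
  0·1|0|1 — 9 states, 6 ε-transitions
  0·1·(0·1|0|1) — 11 states, 6 ε-transitions
  (0·1·(0·1|0|1))* — 13 states, 10 ε-transitions
  (0·1·(0·1|0|1))*·1 — 14 states, 10 ε-transitions
  ((0·1·(0·1|0|1))*·1)* — 16 states, 14 ε-transitions

16, 14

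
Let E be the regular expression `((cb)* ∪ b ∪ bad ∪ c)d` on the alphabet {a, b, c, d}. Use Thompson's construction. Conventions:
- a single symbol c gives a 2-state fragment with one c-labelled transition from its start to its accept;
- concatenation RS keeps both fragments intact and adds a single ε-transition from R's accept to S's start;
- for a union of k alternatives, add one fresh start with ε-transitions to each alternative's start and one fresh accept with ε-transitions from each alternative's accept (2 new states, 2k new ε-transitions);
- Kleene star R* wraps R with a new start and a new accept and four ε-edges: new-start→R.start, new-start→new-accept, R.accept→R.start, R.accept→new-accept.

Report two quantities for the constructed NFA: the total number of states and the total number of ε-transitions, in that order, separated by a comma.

Building bottom-up:
Each of the 8 symbol leaves contributes 2 states and 0 ε-transitions.
  cb = 4 states, 1 ε-transition
  (cb)* = 6 states, 5 ε-transitions
  bad = 6 states, 2 ε-transitions
  (cb)* ∪ b ∪ bad ∪ c = 18 states, 15 ε-transitions
  ((cb)* ∪ b ∪ bad ∪ c)d = 20 states, 16 ε-transitions

20, 16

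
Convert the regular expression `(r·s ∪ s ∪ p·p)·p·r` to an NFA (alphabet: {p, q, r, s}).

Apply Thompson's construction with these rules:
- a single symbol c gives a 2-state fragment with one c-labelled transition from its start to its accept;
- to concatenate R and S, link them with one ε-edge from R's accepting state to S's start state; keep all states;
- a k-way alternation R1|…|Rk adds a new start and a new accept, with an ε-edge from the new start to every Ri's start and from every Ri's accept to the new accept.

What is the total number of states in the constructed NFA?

16

Recursing over subexpressions:
Each of the 7 symbol leaves contributes a 2-state fragment.
  r·s → 4 states
  p·p → 4 states
  r·s ∪ s ∪ p·p → 12 states
  (r·s ∪ s ∪ p·p)·p·r → 16 states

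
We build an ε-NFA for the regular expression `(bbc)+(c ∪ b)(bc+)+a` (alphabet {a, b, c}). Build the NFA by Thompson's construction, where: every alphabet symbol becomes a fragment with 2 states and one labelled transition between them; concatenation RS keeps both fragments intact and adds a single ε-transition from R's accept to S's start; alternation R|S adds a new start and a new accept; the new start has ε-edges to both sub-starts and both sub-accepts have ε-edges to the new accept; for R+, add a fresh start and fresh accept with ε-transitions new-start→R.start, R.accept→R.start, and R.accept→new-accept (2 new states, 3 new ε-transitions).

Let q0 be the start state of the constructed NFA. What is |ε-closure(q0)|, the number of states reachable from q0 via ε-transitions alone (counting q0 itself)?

2

Work bottom-up. For each fragment F, track |ε-closure(F.start)| and whether F's accept lies in that closure (i.e. whether F accepts ε). A single-symbol fragment has closure size 1 and does not accept ε.
  bbc : same as the first factor's closure: |ε-closure| = 1
  (bbc)+ : |ε-closure| = 1 + 1 = 2 (the body doesn't accept ε, so the new accept is not reached)
  c ∪ b : new start ε-reaches every alternative's start; none of them accept ε, so the new accept is not reached: |ε-closure| = 1 + 1 + 1 = 3
  c+ : |ε-closure| = 1 + 1 = 2 (the body doesn't accept ε, so the new accept is not reached)
  bc+ : |ε-closure| equals the left operand's closure size = 1 (its accept is not ε-reachable, so the closure stops there)
  (bc+)+ : |ε-closure| = 1 + 1 = 2 (the body doesn't accept ε, so the new accept is not reached)
  (bbc)+(c ∪ b)(bc+)+a : |ε-closure| equals the left operand's closure size = 2 (its accept is not ε-reachable, so the closure stops there)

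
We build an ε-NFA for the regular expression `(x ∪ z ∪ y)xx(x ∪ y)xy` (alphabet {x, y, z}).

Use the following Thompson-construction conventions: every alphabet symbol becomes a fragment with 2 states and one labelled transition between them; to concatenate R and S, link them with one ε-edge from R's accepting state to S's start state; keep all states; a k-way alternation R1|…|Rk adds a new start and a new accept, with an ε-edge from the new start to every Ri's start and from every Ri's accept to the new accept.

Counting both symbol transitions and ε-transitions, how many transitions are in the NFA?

Building bottom-up:
Each of the 9 symbol leaves contributes 1 transition (1 symbol, 0 ε).
  x ∪ z ∪ y — 9 transitions (3 symbol, 6 ε)
  x ∪ y — 6 transitions (2 symbol, 4 ε)
  (x ∪ z ∪ y)xx(x ∪ y)xy — 24 transitions (9 symbol, 15 ε)

24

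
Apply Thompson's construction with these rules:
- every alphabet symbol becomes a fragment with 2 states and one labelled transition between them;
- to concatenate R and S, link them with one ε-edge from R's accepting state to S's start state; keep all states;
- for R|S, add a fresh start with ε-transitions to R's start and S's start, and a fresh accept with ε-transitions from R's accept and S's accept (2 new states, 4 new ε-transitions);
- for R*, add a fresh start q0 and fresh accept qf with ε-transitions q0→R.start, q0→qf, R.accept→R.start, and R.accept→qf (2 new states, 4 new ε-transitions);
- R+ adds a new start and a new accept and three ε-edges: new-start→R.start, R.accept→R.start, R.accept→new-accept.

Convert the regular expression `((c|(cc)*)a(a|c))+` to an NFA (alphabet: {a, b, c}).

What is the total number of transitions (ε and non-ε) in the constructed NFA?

24

Building bottom-up:
Each of the 6 symbol leaves contributes 1 transition (1 symbol, 0 ε).
  cc = 3 transitions (2 symbol, 1 ε)
  (cc)* = 7 transitions (2 symbol, 5 ε)
  c|(cc)* = 12 transitions (3 symbol, 9 ε)
  a|c = 6 transitions (2 symbol, 4 ε)
  (c|(cc)*)a(a|c) = 21 transitions (6 symbol, 15 ε)
  ((c|(cc)*)a(a|c))+ = 24 transitions (6 symbol, 18 ε)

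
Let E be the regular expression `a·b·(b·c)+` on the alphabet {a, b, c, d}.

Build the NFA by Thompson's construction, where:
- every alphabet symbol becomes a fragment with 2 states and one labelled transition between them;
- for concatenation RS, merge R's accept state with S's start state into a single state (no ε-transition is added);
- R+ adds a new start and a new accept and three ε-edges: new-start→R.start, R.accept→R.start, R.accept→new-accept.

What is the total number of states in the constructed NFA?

7

Per subexpression:
Each of the 4 symbol leaves contributes a 2-state fragment.
  b·c — 3 states
  (b·c)+ — 5 states
  a·b·(b·c)+ — 7 states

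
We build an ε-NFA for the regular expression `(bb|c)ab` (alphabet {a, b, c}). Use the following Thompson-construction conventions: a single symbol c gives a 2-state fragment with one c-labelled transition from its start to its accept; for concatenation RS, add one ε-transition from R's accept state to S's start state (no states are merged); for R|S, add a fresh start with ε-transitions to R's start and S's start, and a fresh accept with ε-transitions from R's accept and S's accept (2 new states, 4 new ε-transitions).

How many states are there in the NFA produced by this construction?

12

By structural recursion:
Each of the 5 symbol leaves contributes a 2-state fragment.
  bb → 4 states
  bb|c → 8 states
  (bb|c)ab → 12 states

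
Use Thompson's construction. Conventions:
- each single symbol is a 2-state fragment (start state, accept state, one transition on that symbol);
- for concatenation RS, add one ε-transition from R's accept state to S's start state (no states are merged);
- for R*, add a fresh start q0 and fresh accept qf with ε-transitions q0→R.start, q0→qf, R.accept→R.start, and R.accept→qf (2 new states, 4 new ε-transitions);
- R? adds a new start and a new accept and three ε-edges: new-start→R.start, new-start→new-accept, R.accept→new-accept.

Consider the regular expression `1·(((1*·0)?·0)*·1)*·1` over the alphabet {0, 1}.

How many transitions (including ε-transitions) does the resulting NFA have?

Per subexpression:
Each of the 6 symbol leaves contributes 1 transition (1 symbol, 0 ε).
  1* = 5 transitions (1 symbol, 4 ε)
  1*·0 = 7 transitions (2 symbol, 5 ε)
  (1*·0)? = 10 transitions (2 symbol, 8 ε)
  (1*·0)?·0 = 12 transitions (3 symbol, 9 ε)
  ((1*·0)?·0)* = 16 transitions (3 symbol, 13 ε)
  ((1*·0)?·0)*·1 = 18 transitions (4 symbol, 14 ε)
  (((1*·0)?·0)*·1)* = 22 transitions (4 symbol, 18 ε)
  1·(((1*·0)?·0)*·1)*·1 = 26 transitions (6 symbol, 20 ε)

26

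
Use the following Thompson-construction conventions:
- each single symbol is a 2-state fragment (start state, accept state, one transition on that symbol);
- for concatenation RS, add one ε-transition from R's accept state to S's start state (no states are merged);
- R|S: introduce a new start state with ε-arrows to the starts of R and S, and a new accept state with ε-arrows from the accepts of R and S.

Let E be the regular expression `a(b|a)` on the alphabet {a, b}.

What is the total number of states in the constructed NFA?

Building bottom-up:
Each of the 3 symbol leaves contributes a 2-state fragment.
  b|a = 6 states
  a(b|a) = 8 states

8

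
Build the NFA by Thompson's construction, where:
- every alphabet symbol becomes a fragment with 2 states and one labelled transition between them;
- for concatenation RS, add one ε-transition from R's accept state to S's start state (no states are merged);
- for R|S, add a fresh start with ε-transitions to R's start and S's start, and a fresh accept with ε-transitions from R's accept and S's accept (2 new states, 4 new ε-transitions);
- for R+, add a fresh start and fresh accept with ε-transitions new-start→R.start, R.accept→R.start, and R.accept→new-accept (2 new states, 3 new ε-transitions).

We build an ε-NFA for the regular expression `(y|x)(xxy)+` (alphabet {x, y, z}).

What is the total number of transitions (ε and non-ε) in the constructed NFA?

15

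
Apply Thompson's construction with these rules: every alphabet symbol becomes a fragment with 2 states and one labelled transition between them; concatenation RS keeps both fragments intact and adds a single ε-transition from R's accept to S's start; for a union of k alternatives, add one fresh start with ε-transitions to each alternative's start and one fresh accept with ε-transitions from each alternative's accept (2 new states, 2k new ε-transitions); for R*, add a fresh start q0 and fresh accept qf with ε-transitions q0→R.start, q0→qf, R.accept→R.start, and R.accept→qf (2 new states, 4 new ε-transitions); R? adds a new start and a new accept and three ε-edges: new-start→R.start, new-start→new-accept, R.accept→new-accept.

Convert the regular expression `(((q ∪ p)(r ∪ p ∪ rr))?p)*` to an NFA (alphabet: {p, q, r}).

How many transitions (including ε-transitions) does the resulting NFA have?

27

Recursing over subexpressions:
Each of the 7 symbol leaves contributes 1 transition (1 symbol, 0 ε).
  q ∪ p = 6 transitions (2 symbol, 4 ε)
  rr = 3 transitions (2 symbol, 1 ε)
  r ∪ p ∪ rr = 11 transitions (4 symbol, 7 ε)
  (q ∪ p)(r ∪ p ∪ rr) = 18 transitions (6 symbol, 12 ε)
  ((q ∪ p)(r ∪ p ∪ rr))? = 21 transitions (6 symbol, 15 ε)
  ((q ∪ p)(r ∪ p ∪ rr))?p = 23 transitions (7 symbol, 16 ε)
  (((q ∪ p)(r ∪ p ∪ rr))?p)* = 27 transitions (7 symbol, 20 ε)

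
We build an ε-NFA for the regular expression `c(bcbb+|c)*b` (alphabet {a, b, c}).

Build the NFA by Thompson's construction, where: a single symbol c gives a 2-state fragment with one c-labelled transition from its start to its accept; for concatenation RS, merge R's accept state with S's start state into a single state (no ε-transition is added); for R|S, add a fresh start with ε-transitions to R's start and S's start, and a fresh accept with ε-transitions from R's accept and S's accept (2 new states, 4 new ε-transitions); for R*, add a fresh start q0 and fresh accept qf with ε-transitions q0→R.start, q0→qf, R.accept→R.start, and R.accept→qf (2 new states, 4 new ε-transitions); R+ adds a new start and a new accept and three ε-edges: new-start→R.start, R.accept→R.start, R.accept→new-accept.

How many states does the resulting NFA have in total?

Building bottom-up:
Each of the 7 symbol leaves contributes a 2-state fragment.
  b+ — 4 states
  bcbb+ — 7 states
  bcbb+|c — 11 states
  (bcbb+|c)* — 13 states
  c(bcbb+|c)*b — 15 states

15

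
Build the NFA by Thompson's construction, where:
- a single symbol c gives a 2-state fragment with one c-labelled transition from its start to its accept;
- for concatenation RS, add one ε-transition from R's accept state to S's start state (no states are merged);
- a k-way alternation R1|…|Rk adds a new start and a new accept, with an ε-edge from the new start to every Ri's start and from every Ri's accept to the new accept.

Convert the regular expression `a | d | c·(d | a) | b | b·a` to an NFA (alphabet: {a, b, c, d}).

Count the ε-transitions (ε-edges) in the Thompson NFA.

Per subexpression:
Each of the 8 symbol leaves contributes 0 ε-transitions.
  d | a → 4 ε-transitions
  c·(d | a) → 5 ε-transitions
  b·a → 1 ε-transition
  a | d | c·(d | a) | b | b·a → 16 ε-transitions

16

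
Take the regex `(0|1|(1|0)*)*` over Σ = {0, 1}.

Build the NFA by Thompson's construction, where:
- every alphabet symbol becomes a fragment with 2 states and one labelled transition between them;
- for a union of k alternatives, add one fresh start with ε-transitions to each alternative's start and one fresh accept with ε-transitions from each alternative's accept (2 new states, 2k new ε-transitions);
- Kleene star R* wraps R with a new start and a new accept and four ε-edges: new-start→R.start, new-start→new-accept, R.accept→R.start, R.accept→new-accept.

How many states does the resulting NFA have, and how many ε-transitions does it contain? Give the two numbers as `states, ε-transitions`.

16, 18

By structural recursion:
Each of the 4 symbol leaves contributes 2 states and 0 ε-transitions.
  1|0 = 6 states, 4 ε-transitions
  (1|0)* = 8 states, 8 ε-transitions
  0|1|(1|0)* = 14 states, 14 ε-transitions
  (0|1|(1|0)*)* = 16 states, 18 ε-transitions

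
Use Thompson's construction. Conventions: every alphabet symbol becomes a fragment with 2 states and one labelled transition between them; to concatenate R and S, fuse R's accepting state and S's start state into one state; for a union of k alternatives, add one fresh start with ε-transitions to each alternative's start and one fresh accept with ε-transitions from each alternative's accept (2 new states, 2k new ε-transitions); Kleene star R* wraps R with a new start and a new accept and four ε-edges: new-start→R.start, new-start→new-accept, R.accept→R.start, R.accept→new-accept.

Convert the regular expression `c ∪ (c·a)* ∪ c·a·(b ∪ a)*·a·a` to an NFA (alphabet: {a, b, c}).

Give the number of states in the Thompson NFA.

21

Recursing over subexpressions:
Each of the 9 symbol leaves contributes a 2-state fragment.
  c·a = 3 states
  (c·a)* = 5 states
  b ∪ a = 6 states
  (b ∪ a)* = 8 states
  c·a·(b ∪ a)*·a·a = 12 states
  c ∪ (c·a)* ∪ c·a·(b ∪ a)*·a·a = 21 states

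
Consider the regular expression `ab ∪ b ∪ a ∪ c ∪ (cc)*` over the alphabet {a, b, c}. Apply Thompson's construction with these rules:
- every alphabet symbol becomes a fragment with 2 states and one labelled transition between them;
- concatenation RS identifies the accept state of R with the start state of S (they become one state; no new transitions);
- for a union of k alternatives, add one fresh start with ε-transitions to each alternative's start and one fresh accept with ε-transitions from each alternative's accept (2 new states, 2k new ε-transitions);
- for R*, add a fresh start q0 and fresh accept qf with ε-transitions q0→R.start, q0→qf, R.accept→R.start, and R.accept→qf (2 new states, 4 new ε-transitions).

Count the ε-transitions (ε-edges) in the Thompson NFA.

14

Per subexpression:
Each of the 7 symbol leaves contributes 0 ε-transitions.
  ab = 0 ε-transitions
  cc = 0 ε-transitions
  (cc)* = 4 ε-transitions
  ab ∪ b ∪ a ∪ c ∪ (cc)* = 14 ε-transitions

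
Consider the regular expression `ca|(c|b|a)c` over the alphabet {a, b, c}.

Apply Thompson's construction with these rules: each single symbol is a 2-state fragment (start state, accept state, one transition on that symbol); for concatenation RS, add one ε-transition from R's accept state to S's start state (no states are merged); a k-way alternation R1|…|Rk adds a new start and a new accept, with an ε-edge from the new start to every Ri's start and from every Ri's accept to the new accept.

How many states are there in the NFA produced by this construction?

Per subexpression:
Each of the 6 symbol leaves contributes a 2-state fragment.
  ca → 4 states
  c|b|a → 8 states
  (c|b|a)c → 10 states
  ca|(c|b|a)c → 16 states

16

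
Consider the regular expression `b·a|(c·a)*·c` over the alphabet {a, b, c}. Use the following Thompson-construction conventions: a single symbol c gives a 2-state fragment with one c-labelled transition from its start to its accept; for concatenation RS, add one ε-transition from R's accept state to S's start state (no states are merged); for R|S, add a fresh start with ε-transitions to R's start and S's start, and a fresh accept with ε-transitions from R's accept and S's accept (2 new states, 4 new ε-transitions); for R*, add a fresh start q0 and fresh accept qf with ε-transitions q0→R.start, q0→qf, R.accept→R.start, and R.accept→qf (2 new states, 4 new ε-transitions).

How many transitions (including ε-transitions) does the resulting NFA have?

Bottom-up over the parse tree:
Each of the 5 symbol leaves contributes 1 transition (1 symbol, 0 ε).
  b·a = 3 transitions (2 symbol, 1 ε)
  c·a = 3 transitions (2 symbol, 1 ε)
  (c·a)* = 7 transitions (2 symbol, 5 ε)
  (c·a)*·c = 9 transitions (3 symbol, 6 ε)
  b·a|(c·a)*·c = 16 transitions (5 symbol, 11 ε)

16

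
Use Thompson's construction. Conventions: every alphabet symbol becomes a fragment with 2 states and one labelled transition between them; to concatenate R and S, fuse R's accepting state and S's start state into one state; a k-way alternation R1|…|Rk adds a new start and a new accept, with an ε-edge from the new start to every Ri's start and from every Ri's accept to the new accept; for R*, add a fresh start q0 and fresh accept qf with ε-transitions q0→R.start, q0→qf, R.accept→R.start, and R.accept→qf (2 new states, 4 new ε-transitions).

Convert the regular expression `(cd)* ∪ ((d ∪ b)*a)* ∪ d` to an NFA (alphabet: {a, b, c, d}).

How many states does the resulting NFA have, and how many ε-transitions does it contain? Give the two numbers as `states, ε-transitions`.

20, 22

Bottom-up over the parse tree:
Each of the 6 symbol leaves contributes 2 states and 0 ε-transitions.
  cd → 3 states, 0 ε-transitions
  (cd)* → 5 states, 4 ε-transitions
  d ∪ b → 6 states, 4 ε-transitions
  (d ∪ b)* → 8 states, 8 ε-transitions
  (d ∪ b)*a → 9 states, 8 ε-transitions
  ((d ∪ b)*a)* → 11 states, 12 ε-transitions
  (cd)* ∪ ((d ∪ b)*a)* ∪ d → 20 states, 22 ε-transitions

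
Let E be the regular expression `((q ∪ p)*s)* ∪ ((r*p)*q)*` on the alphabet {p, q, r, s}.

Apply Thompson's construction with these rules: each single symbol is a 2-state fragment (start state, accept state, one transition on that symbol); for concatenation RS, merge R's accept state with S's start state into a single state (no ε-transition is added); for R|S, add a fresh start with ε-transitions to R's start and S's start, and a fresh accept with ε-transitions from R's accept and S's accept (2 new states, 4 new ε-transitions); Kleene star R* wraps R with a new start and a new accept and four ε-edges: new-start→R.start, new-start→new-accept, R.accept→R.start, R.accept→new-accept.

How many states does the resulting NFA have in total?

Recursing over subexpressions:
Each of the 6 symbol leaves contributes a 2-state fragment.
  q ∪ p = 6 states
  (q ∪ p)* = 8 states
  (q ∪ p)*s = 9 states
  ((q ∪ p)*s)* = 11 states
  r* = 4 states
  r*p = 5 states
  (r*p)* = 7 states
  (r*p)*q = 8 states
  ((r*p)*q)* = 10 states
  ((q ∪ p)*s)* ∪ ((r*p)*q)* = 23 states

23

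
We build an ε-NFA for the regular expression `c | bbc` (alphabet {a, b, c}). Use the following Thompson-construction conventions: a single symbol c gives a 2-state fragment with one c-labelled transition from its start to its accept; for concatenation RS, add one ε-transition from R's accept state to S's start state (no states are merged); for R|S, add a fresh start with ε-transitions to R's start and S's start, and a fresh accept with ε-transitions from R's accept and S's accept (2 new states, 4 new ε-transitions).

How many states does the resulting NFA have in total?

Building bottom-up:
Each of the 4 symbol leaves contributes a 2-state fragment.
  bbc — 6 states
  c | bbc — 10 states

10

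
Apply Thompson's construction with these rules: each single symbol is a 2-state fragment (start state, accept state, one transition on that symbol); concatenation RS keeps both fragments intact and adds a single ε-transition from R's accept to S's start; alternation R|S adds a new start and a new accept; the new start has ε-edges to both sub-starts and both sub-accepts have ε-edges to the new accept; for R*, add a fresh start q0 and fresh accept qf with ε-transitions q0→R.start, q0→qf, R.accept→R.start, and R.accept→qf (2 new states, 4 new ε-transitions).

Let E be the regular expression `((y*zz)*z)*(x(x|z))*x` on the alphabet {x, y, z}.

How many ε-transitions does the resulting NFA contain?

26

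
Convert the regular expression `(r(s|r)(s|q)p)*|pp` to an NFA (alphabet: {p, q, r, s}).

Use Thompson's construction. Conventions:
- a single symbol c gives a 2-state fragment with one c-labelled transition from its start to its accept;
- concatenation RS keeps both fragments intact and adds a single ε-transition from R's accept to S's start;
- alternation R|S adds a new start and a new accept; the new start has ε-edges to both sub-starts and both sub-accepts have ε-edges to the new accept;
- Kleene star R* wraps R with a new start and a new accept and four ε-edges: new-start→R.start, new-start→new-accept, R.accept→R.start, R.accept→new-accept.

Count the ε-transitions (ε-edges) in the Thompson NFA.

20

Bottom-up over the parse tree:
Each of the 8 symbol leaves contributes 0 ε-transitions.
  s|r — 4 ε-transitions
  s|q — 4 ε-transitions
  r(s|r)(s|q)p — 11 ε-transitions
  (r(s|r)(s|q)p)* — 15 ε-transitions
  pp — 1 ε-transition
  (r(s|r)(s|q)p)*|pp — 20 ε-transitions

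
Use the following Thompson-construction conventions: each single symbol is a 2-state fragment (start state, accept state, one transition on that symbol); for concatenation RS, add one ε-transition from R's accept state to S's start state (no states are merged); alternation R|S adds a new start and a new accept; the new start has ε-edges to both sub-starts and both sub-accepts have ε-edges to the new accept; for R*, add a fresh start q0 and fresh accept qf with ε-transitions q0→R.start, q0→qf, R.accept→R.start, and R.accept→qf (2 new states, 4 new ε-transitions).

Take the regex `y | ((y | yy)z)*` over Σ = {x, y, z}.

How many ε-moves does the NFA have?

14

Building bottom-up:
Each of the 5 symbol leaves contributes 0 ε-transitions.
  yy → 1 ε-transition
  y | yy → 5 ε-transitions
  (y | yy)z → 6 ε-transitions
  ((y | yy)z)* → 10 ε-transitions
  y | ((y | yy)z)* → 14 ε-transitions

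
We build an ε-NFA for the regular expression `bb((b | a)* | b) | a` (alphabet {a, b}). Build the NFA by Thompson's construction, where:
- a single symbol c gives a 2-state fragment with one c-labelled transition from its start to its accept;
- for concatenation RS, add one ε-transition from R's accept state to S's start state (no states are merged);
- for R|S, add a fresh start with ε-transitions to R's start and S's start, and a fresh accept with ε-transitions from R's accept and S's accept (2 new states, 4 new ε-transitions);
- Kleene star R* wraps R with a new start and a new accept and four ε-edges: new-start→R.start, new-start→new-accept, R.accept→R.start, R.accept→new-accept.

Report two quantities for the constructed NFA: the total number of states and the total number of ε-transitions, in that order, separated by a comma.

Per subexpression:
Each of the 6 symbol leaves contributes 2 states and 0 ε-transitions.
  b | a : 6 states, 4 ε-transitions
  (b | a)* : 8 states, 8 ε-transitions
  (b | a)* | b : 12 states, 12 ε-transitions
  bb((b | a)* | b) : 16 states, 14 ε-transitions
  bb((b | a)* | b) | a : 20 states, 18 ε-transitions

20, 18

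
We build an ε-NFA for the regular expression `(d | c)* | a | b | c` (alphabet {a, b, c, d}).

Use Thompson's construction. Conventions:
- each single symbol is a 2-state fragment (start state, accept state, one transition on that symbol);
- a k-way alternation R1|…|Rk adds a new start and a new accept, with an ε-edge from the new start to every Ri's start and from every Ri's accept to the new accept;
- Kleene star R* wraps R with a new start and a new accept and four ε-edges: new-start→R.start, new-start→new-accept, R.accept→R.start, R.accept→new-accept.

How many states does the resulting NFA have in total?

Per subexpression:
Each of the 5 symbol leaves contributes a 2-state fragment.
  d | c = 6 states
  (d | c)* = 8 states
  (d | c)* | a | b | c = 16 states

16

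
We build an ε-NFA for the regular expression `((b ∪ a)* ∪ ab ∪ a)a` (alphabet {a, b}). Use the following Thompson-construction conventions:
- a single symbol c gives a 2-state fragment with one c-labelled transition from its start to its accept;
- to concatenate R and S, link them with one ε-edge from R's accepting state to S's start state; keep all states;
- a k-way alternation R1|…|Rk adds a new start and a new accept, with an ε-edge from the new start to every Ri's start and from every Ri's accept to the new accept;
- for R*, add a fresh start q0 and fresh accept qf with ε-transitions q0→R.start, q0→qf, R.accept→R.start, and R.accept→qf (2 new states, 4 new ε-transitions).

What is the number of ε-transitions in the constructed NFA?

16

Recursing over subexpressions:
Each of the 6 symbol leaves contributes 0 ε-transitions.
  b ∪ a = 4 ε-transitions
  (b ∪ a)* = 8 ε-transitions
  ab = 1 ε-transition
  (b ∪ a)* ∪ ab ∪ a = 15 ε-transitions
  ((b ∪ a)* ∪ ab ∪ a)a = 16 ε-transitions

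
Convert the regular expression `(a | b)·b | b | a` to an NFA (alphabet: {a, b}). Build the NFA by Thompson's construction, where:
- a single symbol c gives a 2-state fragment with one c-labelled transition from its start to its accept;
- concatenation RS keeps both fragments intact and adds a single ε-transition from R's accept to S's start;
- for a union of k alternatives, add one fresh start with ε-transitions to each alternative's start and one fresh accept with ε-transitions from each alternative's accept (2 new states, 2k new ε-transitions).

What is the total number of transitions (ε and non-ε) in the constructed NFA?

Recursing over subexpressions:
Each of the 5 symbol leaves contributes 1 transition (1 symbol, 0 ε).
  a | b → 6 transitions (2 symbol, 4 ε)
  (a | b)·b → 8 transitions (3 symbol, 5 ε)
  (a | b)·b | b | a → 16 transitions (5 symbol, 11 ε)

16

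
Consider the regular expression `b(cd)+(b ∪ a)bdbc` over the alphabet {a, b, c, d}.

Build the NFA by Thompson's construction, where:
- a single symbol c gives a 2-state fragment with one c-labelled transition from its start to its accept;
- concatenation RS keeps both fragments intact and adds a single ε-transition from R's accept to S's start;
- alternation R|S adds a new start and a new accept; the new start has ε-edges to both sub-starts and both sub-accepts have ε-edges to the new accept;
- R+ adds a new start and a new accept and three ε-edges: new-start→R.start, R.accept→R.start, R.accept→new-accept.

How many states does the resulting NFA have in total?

22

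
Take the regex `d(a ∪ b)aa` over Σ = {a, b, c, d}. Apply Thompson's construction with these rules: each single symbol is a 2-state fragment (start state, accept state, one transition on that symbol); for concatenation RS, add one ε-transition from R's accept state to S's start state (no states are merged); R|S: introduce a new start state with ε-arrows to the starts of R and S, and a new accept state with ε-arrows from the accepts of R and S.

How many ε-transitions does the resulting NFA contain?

7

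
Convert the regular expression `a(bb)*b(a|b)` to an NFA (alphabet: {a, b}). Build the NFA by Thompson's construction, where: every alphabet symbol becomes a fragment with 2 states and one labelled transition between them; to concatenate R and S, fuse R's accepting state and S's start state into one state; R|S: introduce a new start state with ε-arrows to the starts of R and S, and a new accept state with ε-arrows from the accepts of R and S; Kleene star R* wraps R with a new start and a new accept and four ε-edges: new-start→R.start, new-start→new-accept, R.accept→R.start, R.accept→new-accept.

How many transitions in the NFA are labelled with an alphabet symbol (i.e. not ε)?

6

Recursing over subexpressions:
Each of the 6 symbol leaves contributes exactly 1 symbol transition.
  bb = 2 symbol transitions
  (bb)* = 2 symbol transitions
  a|b = 2 symbol transitions
  a(bb)*b(a|b) = 6 symbol transitions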